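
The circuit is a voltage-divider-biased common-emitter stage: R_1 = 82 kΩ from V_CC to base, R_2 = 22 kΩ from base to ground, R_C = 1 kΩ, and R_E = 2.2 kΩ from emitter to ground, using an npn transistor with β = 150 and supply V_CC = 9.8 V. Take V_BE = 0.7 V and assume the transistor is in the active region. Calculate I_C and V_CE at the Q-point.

I_C ≈ 0.59 mA, V_CE ≈ 7.9 V

Thevenize the base divider: V_Th = V_CC·R_2/(R_1+R_2) = 9.8×22/104 = 2.07 V, R_Th = R_1‖R_2 = 17.3 kΩ.
Base-emitter loop: V_Th = I_B·R_Th + V_BE + (β+1)I_B·R_E, so I_B = (2.07 − 0.7) / (17.3 + 151×2.2) = 0.00393 mA.
I_C = β·I_B = 150×0.00393 = 0.589 mA, and I_E = (β+1)I_B = 0.593 mA.
V_CE = V_CC − I_C·R_C − I_E·R_E = 9.8 − 0.589×1 − 0.593×2.2 = 7.91 V.
V_CE = 7.91 V > 0.2 V confirms active-region operation.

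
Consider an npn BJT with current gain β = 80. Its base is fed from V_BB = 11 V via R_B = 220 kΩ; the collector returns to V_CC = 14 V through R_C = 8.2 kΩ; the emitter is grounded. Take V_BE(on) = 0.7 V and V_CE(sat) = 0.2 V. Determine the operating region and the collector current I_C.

saturation; I_C ≈ 1.7 mA

Assume active: I_B = (11 − 0.7)/220 = 0.0468 mA, giving I_C = β·I_B = 3.75 mA.
But then V_CE = 14 − 3.75×8.2 = -16.7 V < V_CE(sat) = 0.2 V — impossible in the active region.
So the transistor is saturated. With V_CE = 0.2 V, I_C = (V_CC − 0.2)/R_C = 13.8/8.2 = 1.68 mA.
Check: β·I_B = 3.75 mA > I_C = 1.68 mA, confirming saturation.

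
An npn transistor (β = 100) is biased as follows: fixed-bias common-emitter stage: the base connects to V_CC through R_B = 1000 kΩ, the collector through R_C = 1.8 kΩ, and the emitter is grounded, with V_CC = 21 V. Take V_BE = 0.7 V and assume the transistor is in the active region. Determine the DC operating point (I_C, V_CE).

Base loop: V_CC = I_B·R_B + V_BE, so I_B = (21 − 0.7)/1000 kΩ = 0.0203 mA.
In the active region I_C = β·I_B = 100 × 0.0203 = 2.03 mA.
Collector loop: V_CE = V_CC − I_C·R_C = 21 − 2.03×1.8 = 17.3 V.
Since V_CE = 17.3 V > V_CE(sat) ≈ 0.2 V, the transistor is in the active region as assumed.

I_C ≈ 2 mA, V_CE ≈ 17 V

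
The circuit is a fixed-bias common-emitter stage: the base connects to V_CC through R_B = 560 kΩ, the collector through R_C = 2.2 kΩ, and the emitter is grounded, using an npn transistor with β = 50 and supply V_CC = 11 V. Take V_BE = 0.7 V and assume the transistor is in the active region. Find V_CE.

Base loop: V_CC = I_B·R_B + V_BE, so I_B = (11 − 0.7)/560 kΩ = 0.0184 mA.
In the active region I_C = β·I_B = 50 × 0.0184 = 0.92 mA.
Collector loop: V_CE = V_CC − I_C·R_C = 11 − 0.92×2.2 = 8.98 V.
Since V_CE = 8.98 V > V_CE(sat) ≈ 0.2 V, the transistor is in the active region as assumed.

V_CE ≈ 9 V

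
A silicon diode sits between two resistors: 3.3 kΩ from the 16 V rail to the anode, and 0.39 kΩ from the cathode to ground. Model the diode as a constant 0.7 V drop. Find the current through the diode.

The two resistors are in series with the diode, so KVL gives 16 = I·3.3 + 0.7 + I·0.39.
I = (16 − 0.7) / (3.3 + 0.39) kΩ = 15.3 / 3.69 = 4.15 mA.

I ≈ 4.1 mA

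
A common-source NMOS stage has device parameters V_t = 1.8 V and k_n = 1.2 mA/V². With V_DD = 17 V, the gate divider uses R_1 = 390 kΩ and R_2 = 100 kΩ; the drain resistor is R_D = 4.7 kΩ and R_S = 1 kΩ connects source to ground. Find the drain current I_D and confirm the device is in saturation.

I_D ≈ 0.64 mA

V_G = V_DD·R_2/(R_1+R_2) = 17×100/490 = 3.47 V.
Assume saturation: I_D = (k_n/2)(V_GS − V_t)² with V_GS = V_G − I_D·R_S = 3.47 − 1·I_D.
Substituting gives 0.6·I_D² − 3·I_D + 1.67 = 0, with roots I_D = 0.638 or 4.37 mA.
The root I_D = 4.37 mA gives V_GS = -0.898 V ≤ V_t, so take I_D = 0.638 mA.
Then V_GS = 2.83 V and V_DS = V_DD − I_D(R_D+R_S) = 17 − 0.638×5.7 = 13.4 V.
Saturation requires V_DS ≥ V_GS − V_t = 1.03 V; 13.4 ≥ 1.03 ✓.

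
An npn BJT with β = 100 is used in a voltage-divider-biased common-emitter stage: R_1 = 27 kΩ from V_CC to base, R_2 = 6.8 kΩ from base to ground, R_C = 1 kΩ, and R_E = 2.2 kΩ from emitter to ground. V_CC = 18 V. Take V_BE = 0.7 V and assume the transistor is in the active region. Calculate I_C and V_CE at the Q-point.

I_C ≈ 1.3 mA, V_CE ≈ 14 V

Thevenize the base divider: V_Th = V_CC·R_2/(R_1+R_2) = 18×6.8/33.8 = 3.62 V, R_Th = R_1‖R_2 = 5.43 kΩ.
Base-emitter loop: V_Th = I_B·R_Th + V_BE + (β+1)I_B·R_E, so I_B = (3.62 − 0.7) / (5.43 + 101×2.2) = 0.0128 mA.
I_C = β·I_B = 100×0.0128 = 1.28 mA, and I_E = (β+1)I_B = 1.3 mA.
V_CE = V_CC − I_C·R_C − I_E·R_E = 18 − 1.28×1 − 1.3×2.2 = 13.9 V.
V_CE = 13.9 V > 0.2 V confirms active-region operation.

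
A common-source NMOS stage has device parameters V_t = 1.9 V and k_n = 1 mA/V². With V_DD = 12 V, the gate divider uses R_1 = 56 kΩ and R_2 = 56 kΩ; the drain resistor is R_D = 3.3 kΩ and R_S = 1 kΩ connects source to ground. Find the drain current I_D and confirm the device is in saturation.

I_D ≈ 2.1 mA

V_G = V_DD·R_2/(R_1+R_2) = 12×56/112 = 6 V.
Assume saturation: I_D = (k_n/2)(V_GS − V_t)² with V_GS = V_G − I_D·R_S = 6 − 1·I_D.
Substituting gives 0.5·I_D² − 5.1·I_D + 8.4 = 0, with roots I_D = 2.07 or 8.13 mA.
The root I_D = 8.13 mA gives V_GS = -2.13 V ≤ V_t, so take I_D = 2.07 mA.
Then V_GS = 3.93 V and V_DS = V_DD − I_D(R_D+R_S) = 12 − 2.07×4.3 = 3.11 V.
Saturation requires V_DS ≥ V_GS − V_t = 2.03 V; 3.11 ≥ 2.03 ✓.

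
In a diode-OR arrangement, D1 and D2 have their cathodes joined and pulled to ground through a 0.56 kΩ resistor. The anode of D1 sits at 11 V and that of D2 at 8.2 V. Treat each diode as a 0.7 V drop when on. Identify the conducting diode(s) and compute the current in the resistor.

Only D1 conducts; I_R ≈ 18 mA

Assume both conduct. Then node N would need to be at both 11−0.7 = 10.3 V and 8.2−0.7 = 7.5 V, which is impossible.
Assume only D1 conducts: V_N = 11 − 0.7 = 10.3 V, so I_R = 10.3/0.56 = 18.4 mA.
Check D2: its anode-to-cathode voltage is 8.2 − 10.3 = -2.1 V < 0.7 V, so it is off. The assumption is consistent.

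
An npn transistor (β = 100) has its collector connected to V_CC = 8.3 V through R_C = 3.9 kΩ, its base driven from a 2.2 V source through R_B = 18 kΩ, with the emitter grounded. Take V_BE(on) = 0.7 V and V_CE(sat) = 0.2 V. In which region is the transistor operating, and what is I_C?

Assume active: I_B = (2.2 − 0.7)/18 = 0.0833 mA, giving I_C = β·I_B = 8.33 mA.
But then V_CE = 8.3 − 8.33×3.9 = -24.2 V < V_CE(sat) = 0.2 V — impossible in the active region.
So the transistor is saturated. With V_CE = 0.2 V, I_C = (V_CC − 0.2)/R_C = 8.1/3.9 = 2.08 mA.
Check: β·I_B = 8.33 mA > I_C = 2.08 mA, confirming saturation.

saturation; I_C ≈ 2.1 mA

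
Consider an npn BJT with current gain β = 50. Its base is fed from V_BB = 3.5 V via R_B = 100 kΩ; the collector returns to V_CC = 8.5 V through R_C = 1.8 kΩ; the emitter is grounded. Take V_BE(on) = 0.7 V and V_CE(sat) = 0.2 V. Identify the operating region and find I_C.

active; I_C ≈ 1.4 mA

Assume active. Base-emitter loop: I_B = (V_BB − V_BE)/R_B = (3.5 − 0.7)/100 = 0.028 mA.
I_C = β·I_B = 50×0.028 = 1.4 mA.
V_CE = V_CC − I_C·R_C = 8.5 − 1.4×1.8 = 5.98 V > V_CE(sat), so the active-region assumption holds.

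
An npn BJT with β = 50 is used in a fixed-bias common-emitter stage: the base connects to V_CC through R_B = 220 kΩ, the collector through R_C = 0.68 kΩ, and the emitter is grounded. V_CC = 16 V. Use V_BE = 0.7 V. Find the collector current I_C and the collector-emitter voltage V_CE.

I_C ≈ 3.5 mA, V_CE ≈ 14 V

Base loop: V_CC = I_B·R_B + V_BE, so I_B = (16 − 0.7)/220 kΩ = 0.0695 mA.
In the active region I_C = β·I_B = 50 × 0.0695 = 3.48 mA.
Collector loop: V_CE = V_CC − I_C·R_C = 16 − 3.48×0.68 = 13.6 V.
Since V_CE = 13.6 V > V_CE(sat) ≈ 0.2 V, the transistor is in the active region as assumed.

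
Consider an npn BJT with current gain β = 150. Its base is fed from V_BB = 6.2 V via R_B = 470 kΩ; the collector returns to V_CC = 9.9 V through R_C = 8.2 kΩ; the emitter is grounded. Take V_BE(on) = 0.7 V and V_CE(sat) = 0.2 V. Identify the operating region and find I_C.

saturation; I_C ≈ 1.2 mA

Assume active: I_B = (6.2 − 0.7)/470 = 0.0117 mA, giving I_C = β·I_B = 1.76 mA.
But then V_CE = 9.9 − 1.76×8.2 = -4.49 V < V_CE(sat) = 0.2 V — impossible in the active region.
So the transistor is saturated. With V_CE = 0.2 V, I_C = (V_CC − 0.2)/R_C = 9.7/8.2 = 1.18 mA.
Check: β·I_B = 1.76 mA > I_C = 1.18 mA, confirming saturation.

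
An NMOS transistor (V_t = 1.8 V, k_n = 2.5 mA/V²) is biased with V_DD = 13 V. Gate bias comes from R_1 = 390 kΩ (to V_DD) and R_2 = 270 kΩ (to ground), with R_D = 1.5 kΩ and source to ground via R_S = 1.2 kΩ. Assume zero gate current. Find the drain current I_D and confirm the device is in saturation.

I_D ≈ 1.9 mA

V_G = V_DD·R_2/(R_1+R_2) = 13×270/660 = 5.32 V.
Assume saturation: I_D = (k_n/2)(V_GS − V_t)² with V_GS = V_G − I_D·R_S = 5.32 − 1.2·I_D.
Substituting gives 1.8·I_D² − 11.6·I_D + 15.5 = 0, with roots I_D = 1.9 or 4.52 mA.
The root I_D = 4.52 mA gives V_GS = -0.101 V ≤ V_t, so take I_D = 1.9 mA.
Then V_GS = 3.03 V and V_DS = V_DD − I_D(R_D+R_S) = 13 − 1.9×2.7 = 7.86 V.
Saturation requires V_DS ≥ V_GS − V_t = 1.23 V; 7.86 ≥ 1.23 ✓.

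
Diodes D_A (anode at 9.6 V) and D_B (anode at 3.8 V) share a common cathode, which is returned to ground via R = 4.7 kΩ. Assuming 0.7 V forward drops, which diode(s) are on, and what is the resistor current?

Only D_A conducts; I_R ≈ 1.9 mA

Assume both conduct. Then node N would need to be at both 9.6−0.7 = 8.9 V and 3.8−0.7 = 3.1 V, which is impossible.
Assume only D_A conducts: V_N = 9.6 − 0.7 = 8.9 V, so I_R = 8.9/4.7 = 1.89 mA.
Check D_B: its anode-to-cathode voltage is 3.8 − 8.9 = -5.1 V < 0.7 V, so it is off. The assumption is consistent.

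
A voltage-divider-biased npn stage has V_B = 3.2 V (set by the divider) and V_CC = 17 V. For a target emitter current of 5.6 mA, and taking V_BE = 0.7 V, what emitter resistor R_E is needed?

V_E = V_B − V_BE = 3.2 − 0.7 = 2.5 V.
R_E = V_E / I_E = 2.5 / 5.6 = 0.446 kΩ.

R_E ≈ 0.45 kΩ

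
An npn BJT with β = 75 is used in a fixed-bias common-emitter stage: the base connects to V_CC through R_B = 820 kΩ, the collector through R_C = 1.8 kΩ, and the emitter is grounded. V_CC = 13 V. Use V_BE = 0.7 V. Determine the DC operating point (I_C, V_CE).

Base loop: V_CC = I_B·R_B + V_BE, so I_B = (13 − 0.7)/820 kΩ = 0.015 mA.
In the active region I_C = β·I_B = 75 × 0.015 = 1.12 mA.
Collector loop: V_CE = V_CC − I_C·R_C = 13 − 1.12×1.8 = 11 V.
Since V_CE = 11 V > V_CE(sat) ≈ 0.2 V, the transistor is in the active region as assumed.

I_C ≈ 1.1 mA, V_CE ≈ 11 V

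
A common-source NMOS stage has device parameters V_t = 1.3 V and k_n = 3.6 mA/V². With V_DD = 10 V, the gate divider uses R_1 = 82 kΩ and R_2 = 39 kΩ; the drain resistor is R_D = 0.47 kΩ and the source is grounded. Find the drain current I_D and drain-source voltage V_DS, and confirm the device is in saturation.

I_D ≈ 6.7 mA, V_DS ≈ 6.9 V

V_G = V_DD·R_2/(R_1+R_2) = 10×39/121 = 3.22 V. With the source grounded, V_GS = V_G = 3.22 V.
Assume saturation: I_D = (k_n/2)(V_GS − V_t)² = (3.6/2)×(3.22 − 1.3)² = 1.8×1.92² = 6.66 mA.
V_DS = V_DD − I_D·R_D = 10 − 6.66×0.47 = 6.87 V.
Saturation requires V_DS ≥ V_GS − V_t = 1.92 V; 6.87 ≥ 1.92 ✓.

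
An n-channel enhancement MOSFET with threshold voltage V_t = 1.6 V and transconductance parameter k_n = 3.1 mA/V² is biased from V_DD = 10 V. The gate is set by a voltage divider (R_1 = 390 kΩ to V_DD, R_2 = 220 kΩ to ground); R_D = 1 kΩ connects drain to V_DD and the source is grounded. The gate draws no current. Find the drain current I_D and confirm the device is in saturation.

I_D ≈ 6.2 mA

V_G = V_DD·R_2/(R_1+R_2) = 10×220/610 = 3.61 V. With the source grounded, V_GS = V_G = 3.61 V.
Assume saturation: I_D = (k_n/2)(V_GS − V_t)² = (3.1/2)×(3.61 − 1.6)² = 1.55×2.01² = 6.24 mA.
V_DS = V_DD − I_D·R_D = 10 − 6.24×1 = 3.76 V.
Saturation requires V_DS ≥ V_GS − V_t = 2.01 V; 3.76 ≥ 2.01 ✓.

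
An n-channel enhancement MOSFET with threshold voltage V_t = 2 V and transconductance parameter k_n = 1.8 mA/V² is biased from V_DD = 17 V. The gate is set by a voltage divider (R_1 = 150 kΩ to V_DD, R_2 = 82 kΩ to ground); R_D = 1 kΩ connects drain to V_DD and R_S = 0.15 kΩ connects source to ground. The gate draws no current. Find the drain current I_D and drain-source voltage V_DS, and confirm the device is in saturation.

V_G = V_DD·R_2/(R_1+R_2) = 17×82/232 = 6.01 V.
Assume saturation: I_D = (k_n/2)(V_GS − V_t)² with V_GS = V_G − I_D·R_S = 6.01 − 0.15·I_D.
Substituting gives 0.0203·I_D² − 2.08·I_D + 14.5 = 0, with roots I_D = 7.49 or 95.3 mA.
The root I_D = 95.3 mA gives V_GS = -8.29 V ≤ V_t, so take I_D = 7.49 mA.
Then V_GS = 4.88 V and V_DS = V_DD − I_D(R_D+R_S) = 17 − 7.49×1.15 = 8.39 V.
Saturation requires V_DS ≥ V_GS − V_t = 2.88 V; 8.39 ≥ 2.88 ✓.

I_D ≈ 7.5 mA, V_DS ≈ 8.4 V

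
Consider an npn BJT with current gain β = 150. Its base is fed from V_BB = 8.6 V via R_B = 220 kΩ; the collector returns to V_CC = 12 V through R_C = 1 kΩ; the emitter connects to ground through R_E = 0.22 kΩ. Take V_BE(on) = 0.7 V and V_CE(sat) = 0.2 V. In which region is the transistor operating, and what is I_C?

active; I_C ≈ 4.7 mA

Assume active. Base-emitter loop: I_B = (V_BB − V_BE)/(R_B + (β+1)R_E) = (8.6 − 0.7)/(220 + 151×0.22) = 0.0312 mA.
I_C = β·I_B = 150×0.0312 = 4.68 mA.
V_CE = V_CC − I_C·R_C − I_E·R_E = 12 − 4.68×1 − 4.71×0.22 = 6.28 V > V_CE(sat), so the active-region assumption holds.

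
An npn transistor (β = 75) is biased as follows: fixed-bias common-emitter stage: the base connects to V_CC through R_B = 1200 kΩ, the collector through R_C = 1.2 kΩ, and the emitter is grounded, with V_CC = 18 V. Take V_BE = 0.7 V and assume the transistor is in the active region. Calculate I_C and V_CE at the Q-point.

Base loop: V_CC = I_B·R_B + V_BE, so I_B = (18 − 0.7)/1200 kΩ = 0.0144 mA.
In the active region I_C = β·I_B = 75 × 0.0144 = 1.08 mA.
Collector loop: V_CE = V_CC − I_C·R_C = 18 − 1.08×1.2 = 16.7 V.
Since V_CE = 16.7 V > V_CE(sat) ≈ 0.2 V, the transistor is in the active region as assumed.

I_C ≈ 1.1 mA, V_CE ≈ 17 V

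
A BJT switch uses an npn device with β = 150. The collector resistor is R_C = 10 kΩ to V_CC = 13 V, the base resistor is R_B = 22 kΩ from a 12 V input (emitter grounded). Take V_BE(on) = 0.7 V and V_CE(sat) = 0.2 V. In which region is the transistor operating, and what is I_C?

Assume active: I_B = (12 − 0.7)/22 = 0.514 mA, giving I_C = β·I_B = 77 mA.
But then V_CE = 13 − 77×10 = -757 V < V_CE(sat) = 0.2 V — impossible in the active region.
So the transistor is saturated. With V_CE = 0.2 V, I_C = (V_CC − 0.2)/R_C = 12.8/10 = 1.28 mA.
Check: β·I_B = 77 mA > I_C = 1.28 mA, confirming saturation.

saturation; I_C ≈ 1.3 mA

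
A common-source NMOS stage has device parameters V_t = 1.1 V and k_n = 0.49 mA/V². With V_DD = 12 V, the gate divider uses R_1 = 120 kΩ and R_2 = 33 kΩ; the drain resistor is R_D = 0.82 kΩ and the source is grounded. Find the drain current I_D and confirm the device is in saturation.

I_D ≈ 0.54 mA

V_G = V_DD·R_2/(R_1+R_2) = 12×33/153 = 2.59 V. With the source grounded, V_GS = V_G = 2.59 V.
Assume saturation: I_D = (k_n/2)(V_GS − V_t)² = (0.49/2)×(2.59 − 1.1)² = 0.245×1.49² = 0.543 mA.
V_DS = V_DD − I_D·R_D = 12 − 0.543×0.82 = 11.6 V.
Saturation requires V_DS ≥ V_GS − V_t = 1.49 V; 11.6 ≥ 1.49 ✓.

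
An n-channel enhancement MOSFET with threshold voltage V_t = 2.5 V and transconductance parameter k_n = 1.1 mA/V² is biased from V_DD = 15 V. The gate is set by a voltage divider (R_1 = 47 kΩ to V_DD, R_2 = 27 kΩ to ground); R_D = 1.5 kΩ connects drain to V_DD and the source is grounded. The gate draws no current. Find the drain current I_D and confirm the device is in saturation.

I_D ≈ 4.9 mA

V_G = V_DD·R_2/(R_1+R_2) = 15×27/74 = 5.47 V. With the source grounded, V_GS = V_G = 5.47 V.
Assume saturation: I_D = (k_n/2)(V_GS − V_t)² = (1.1/2)×(5.47 − 2.5)² = 0.55×2.97² = 4.86 mA.
V_DS = V_DD − I_D·R_D = 15 − 4.86×1.5 = 7.71 V.
Saturation requires V_DS ≥ V_GS − V_t = 2.97 V; 7.71 ≥ 2.97 ✓.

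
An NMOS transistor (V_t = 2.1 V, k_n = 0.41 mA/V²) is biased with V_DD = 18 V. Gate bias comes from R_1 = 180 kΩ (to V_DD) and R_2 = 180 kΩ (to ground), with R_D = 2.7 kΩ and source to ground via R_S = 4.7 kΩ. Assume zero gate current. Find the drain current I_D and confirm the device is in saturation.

V_G = V_DD·R_2/(R_1+R_2) = 18×180/360 = 9 V.
Assume saturation: I_D = (k_n/2)(V_GS − V_t)² with V_GS = V_G − I_D·R_S = 9 − 4.7·I_D.
Substituting gives 4.53·I_D² − 14.3·I_D + 9.76 = 0, with roots I_D = 0.999 or 2.16 mA.
The root I_D = 2.16 mA gives V_GS = -1.14 V ≤ V_t, so take I_D = 0.999 mA.
Then V_GS = 4.31 V and V_DS = V_DD − I_D(R_D+R_S) = 18 − 0.999×7.4 = 10.6 V.
Saturation requires V_DS ≥ V_GS − V_t = 2.21 V; 10.6 ≥ 2.21 ✓.

I_D ≈ 1 mA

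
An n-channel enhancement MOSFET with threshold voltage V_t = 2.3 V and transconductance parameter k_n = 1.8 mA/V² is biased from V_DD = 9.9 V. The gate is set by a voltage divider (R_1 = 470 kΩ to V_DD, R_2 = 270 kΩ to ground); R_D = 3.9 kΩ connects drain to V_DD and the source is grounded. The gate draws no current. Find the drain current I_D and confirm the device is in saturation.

V_G = V_DD·R_2/(R_1+R_2) = 9.9×270/740 = 3.61 V. With the source grounded, V_GS = V_G = 3.61 V.
Assume saturation: I_D = (k_n/2)(V_GS − V_t)² = (1.8/2)×(3.61 − 2.3)² = 0.9×1.31² = 1.55 mA.
V_DS = V_DD − I_D·R_D = 9.9 − 1.55×3.9 = 3.86 V.
Saturation requires V_DS ≥ V_GS − V_t = 1.31 V; 3.86 ≥ 1.31 ✓.

I_D ≈ 1.5 mA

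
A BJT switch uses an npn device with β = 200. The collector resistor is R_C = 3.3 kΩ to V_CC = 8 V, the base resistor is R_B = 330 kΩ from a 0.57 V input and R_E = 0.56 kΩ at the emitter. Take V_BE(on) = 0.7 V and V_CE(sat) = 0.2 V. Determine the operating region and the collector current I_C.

cutoff; I_C ≈ 0

V_BB = 0.57 V ≤ V_BE(on) = 0.7 V, so the base-emitter junction is not forward biased.
The transistor is in cutoff: I_B = I_C = 0.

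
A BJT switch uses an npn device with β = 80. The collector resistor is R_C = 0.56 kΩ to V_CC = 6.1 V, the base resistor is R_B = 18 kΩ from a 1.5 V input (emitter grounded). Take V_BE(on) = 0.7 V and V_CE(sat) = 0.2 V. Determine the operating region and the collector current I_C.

active; I_C ≈ 3.6 mA

Assume active. Base-emitter loop: I_B = (V_BB − V_BE)/R_B = (1.5 − 0.7)/18 = 0.0444 mA.
I_C = β·I_B = 80×0.0444 = 3.56 mA.
V_CE = V_CC − I_C·R_C = 6.1 − 3.56×0.56 = 4.11 V > V_CE(sat), so the active-region assumption holds.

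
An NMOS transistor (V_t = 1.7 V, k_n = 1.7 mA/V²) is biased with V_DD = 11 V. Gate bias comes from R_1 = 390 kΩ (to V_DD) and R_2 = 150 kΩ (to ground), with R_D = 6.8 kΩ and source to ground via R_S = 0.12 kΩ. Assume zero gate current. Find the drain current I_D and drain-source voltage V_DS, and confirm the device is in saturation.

I_D ≈ 1.2 mA, V_DS ≈ 2.4 V

V_G = V_DD·R_2/(R_1+R_2) = 11×150/540 = 3.06 V.
Assume saturation: I_D = (k_n/2)(V_GS − V_t)² with V_GS = V_G − I_D·R_S = 3.06 − 0.12·I_D.
Substituting gives 0.0122·I_D² − 1.28·I_D + 1.56 = 0, with roots I_D = 1.24 or 103 mA.
The root I_D = 103 mA gives V_GS = -9.31 V ≤ V_t, so take I_D = 1.24 mA.
Then V_GS = 2.91 V and V_DS = V_DD − I_D(R_D+R_S) = 11 − 1.24×6.92 = 2.43 V.
Saturation requires V_DS ≥ V_GS − V_t = 1.21 V; 2.43 ≥ 1.21 ✓.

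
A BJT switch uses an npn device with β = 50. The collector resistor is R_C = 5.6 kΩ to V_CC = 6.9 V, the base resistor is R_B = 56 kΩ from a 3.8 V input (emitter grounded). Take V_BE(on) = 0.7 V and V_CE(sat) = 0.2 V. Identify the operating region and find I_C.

Assume active: I_B = (3.8 − 0.7)/56 = 0.0554 mA, giving I_C = β·I_B = 2.77 mA.
But then V_CE = 6.9 − 2.77×5.6 = -8.6 V < V_CE(sat) = 0.2 V — impossible in the active region.
So the transistor is saturated. With V_CE = 0.2 V, I_C = (V_CC − 0.2)/R_C = 6.7/5.6 = 1.2 mA.
Check: β·I_B = 2.77 mA > I_C = 1.2 mA, confirming saturation.

saturation; I_C ≈ 1.2 mA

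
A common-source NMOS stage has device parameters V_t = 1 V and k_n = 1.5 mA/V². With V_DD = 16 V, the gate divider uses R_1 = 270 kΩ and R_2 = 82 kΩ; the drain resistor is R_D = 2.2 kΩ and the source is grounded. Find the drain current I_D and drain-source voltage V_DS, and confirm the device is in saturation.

V_G = V_DD·R_2/(R_1+R_2) = 16×82/352 = 3.73 V. With the source grounded, V_GS = V_G = 3.73 V.
Assume saturation: I_D = (k_n/2)(V_GS − V_t)² = (1.5/2)×(3.73 − 1)² = 0.75×2.73² = 5.58 mA.
V_DS = V_DD − I_D·R_D = 16 − 5.58×2.2 = 3.73 V.
Saturation requires V_DS ≥ V_GS − V_t = 2.73 V; 3.73 ≥ 2.73 ✓.

I_D ≈ 5.6 mA, V_DS ≈ 3.7 V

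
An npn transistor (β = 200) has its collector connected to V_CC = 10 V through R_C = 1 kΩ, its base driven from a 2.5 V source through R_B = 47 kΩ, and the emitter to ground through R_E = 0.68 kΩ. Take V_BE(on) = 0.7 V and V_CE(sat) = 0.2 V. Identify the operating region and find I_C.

active; I_C ≈ 2 mA

Assume active. Base-emitter loop: I_B = (V_BB − V_BE)/(R_B + (β+1)R_E) = (2.5 − 0.7)/(47 + 201×0.68) = 0.0098 mA.
I_C = β·I_B = 200×0.0098 = 1.96 mA.
V_CE = V_CC − I_C·R_C − I_E·R_E = 10 − 1.96×1 − 1.97×0.68 = 6.7 V > V_CE(sat), so the active-region assumption holds.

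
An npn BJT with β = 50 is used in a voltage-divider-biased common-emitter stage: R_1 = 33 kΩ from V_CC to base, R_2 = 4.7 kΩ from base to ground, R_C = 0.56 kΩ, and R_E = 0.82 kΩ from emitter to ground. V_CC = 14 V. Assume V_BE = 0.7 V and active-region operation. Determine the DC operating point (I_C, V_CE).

Thevenize the base divider: V_Th = V_CC·R_2/(R_1+R_2) = 14×4.7/37.7 = 1.75 V, R_Th = R_1‖R_2 = 4.11 kΩ.
Base-emitter loop: V_Th = I_B·R_Th + V_BE + (β+1)I_B·R_E, so I_B = (1.75 − 0.7) / (4.11 + 51×0.82) = 0.0228 mA.
I_C = β·I_B = 50×0.0228 = 1.14 mA, and I_E = (β+1)I_B = 1.16 mA.
V_CE = V_CC − I_C·R_C − I_E·R_E = 14 − 1.14×0.56 − 1.16×0.82 = 12.4 V.
V_CE = 12.4 V > 0.2 V confirms active-region operation.

I_C ≈ 1.1 mA, V_CE ≈ 12 V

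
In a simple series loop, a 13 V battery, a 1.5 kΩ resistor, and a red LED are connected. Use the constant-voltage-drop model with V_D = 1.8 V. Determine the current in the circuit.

KVL around the loop: 13 = V_D + I·R = 1.8 + I × 1.5 kΩ.
So I = (13 − 1.8) / 1.5 kΩ = 11.2 / 1.5 = 7.47 mA.

I ≈ 7.5 mA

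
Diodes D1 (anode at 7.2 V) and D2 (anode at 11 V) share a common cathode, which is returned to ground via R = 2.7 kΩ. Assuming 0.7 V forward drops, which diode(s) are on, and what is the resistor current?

Assume both conduct. Then node N would need to be at both 7.2−0.7 = 6.5 V and 11−0.7 = 10.3 V, which is impossible.
Assume only D2 conducts: V_N = 11 − 0.7 = 10.3 V, so I_R = 10.3/2.7 = 3.81 mA.
Check D1: its anode-to-cathode voltage is 7.2 − 10.3 = -3.1 V < 0.7 V, so it is off. The assumption is consistent.

Only D2 conducts; I_R ≈ 3.8 mA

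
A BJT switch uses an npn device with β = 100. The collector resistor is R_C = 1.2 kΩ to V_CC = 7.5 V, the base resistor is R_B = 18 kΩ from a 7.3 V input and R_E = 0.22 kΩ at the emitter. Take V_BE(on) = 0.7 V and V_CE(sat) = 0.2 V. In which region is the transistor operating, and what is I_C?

saturation; I_C ≈ 5.1 mA

Assume active: I_B = (7.3 − 0.7)/(18 + 101×0.22) = 0.164 mA, I_C = β·I_B = 16.4 mA.
Then V_CE = 7.5 − 16.4×1.2 − 16.6×0.22 = -15.8 V < 0.2 V — the active assumption fails.
Re-solve with V_CE = 0.2 V. KCL at the emitter: V_E/R_E = (V_BB−0.7−V_E)/R_B + (V_CC−0.2−V_E)/R_C, giving V_E = 1.19 V.
I_C = (V_CC − 0.2 − V_E)/R_C = (7.3 − 1.19)/1.2 = 5.09 mA.
Check: I_B = (6.6 − 1.19)/18 = 0.301 mA, and β·I_B = 30.1 mA > I_C, confirming saturation.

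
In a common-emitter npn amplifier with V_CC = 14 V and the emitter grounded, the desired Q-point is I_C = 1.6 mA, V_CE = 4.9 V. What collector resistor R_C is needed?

R_C ≈ 5.7 kΩ

Collector loop: V_CC = I_C·R_C + V_CE.
R_C = (V_CC − V_CE)/I_C = (14 − 4.9)/1.6 = 5.69 kΩ.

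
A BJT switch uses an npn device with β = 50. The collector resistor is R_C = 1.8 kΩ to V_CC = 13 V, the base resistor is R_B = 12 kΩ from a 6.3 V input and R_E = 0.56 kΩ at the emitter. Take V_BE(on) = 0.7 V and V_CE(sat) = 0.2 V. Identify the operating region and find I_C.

saturation; I_C ≈ 5.4 mA

Assume active: I_B = (6.3 − 0.7)/(12 + 51×0.56) = 0.138 mA, I_C = β·I_B = 6.9 mA.
Then V_CE = 13 − 6.9×1.8 − 7.04×0.56 = -3.37 V < 0.2 V — the active assumption fails.
Re-solve with V_CE = 0.2 V. KCL at the emitter: V_E/R_E = (V_BB−0.7−V_E)/R_B + (V_CC−0.2−V_E)/R_C, giving V_E = 3.13 V.
I_C = (V_CC − 0.2 − V_E)/R_C = (12.8 − 3.13)/1.8 = 5.37 mA.
Check: I_B = (5.6 − 3.13)/12 = 0.206 mA, and β·I_B = 10.3 mA > I_C, confirming saturation.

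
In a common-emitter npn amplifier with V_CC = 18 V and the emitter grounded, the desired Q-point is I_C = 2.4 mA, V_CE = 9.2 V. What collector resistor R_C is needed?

Collector loop: V_CC = I_C·R_C + V_CE.
R_C = (V_CC − V_CE)/I_C = (18 − 9.2)/2.4 = 3.67 kΩ.

R_C ≈ 3.7 kΩ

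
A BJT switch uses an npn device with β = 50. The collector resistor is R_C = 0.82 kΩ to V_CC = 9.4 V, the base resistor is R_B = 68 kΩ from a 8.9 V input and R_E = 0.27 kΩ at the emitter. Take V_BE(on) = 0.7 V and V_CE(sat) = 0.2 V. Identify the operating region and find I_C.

active; I_C ≈ 5 mA

Assume active. Base-emitter loop: I_B = (V_BB − V_BE)/(R_B + (β+1)R_E) = (8.9 − 0.7)/(68 + 51×0.27) = 0.1 mA.
I_C = β·I_B = 50×0.1 = 5.01 mA.
V_CE = V_CC − I_C·R_C − I_E·R_E = 9.4 − 5.01×0.82 − 5.11×0.27 = 3.91 V > V_CE(sat), so the active-region assumption holds.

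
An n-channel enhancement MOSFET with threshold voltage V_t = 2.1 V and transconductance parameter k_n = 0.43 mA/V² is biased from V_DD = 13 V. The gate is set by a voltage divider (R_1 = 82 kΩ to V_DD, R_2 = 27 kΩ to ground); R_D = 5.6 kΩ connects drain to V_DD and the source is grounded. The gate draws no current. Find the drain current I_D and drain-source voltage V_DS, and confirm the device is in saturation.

V_G = V_DD·R_2/(R_1+R_2) = 13×27/109 = 3.22 V. With the source grounded, V_GS = V_G = 3.22 V.
Assume saturation: I_D = (k_n/2)(V_GS − V_t)² = (0.43/2)×(3.22 − 2.1)² = 0.215×1.12² = 0.27 mA.
V_DS = V_DD − I_D·R_D = 13 − 0.27×5.6 = 11.5 V.
Saturation requires V_DS ≥ V_GS − V_t = 1.12 V; 11.5 ≥ 1.12 ✓.

I_D ≈ 0.27 mA, V_DS ≈ 11 V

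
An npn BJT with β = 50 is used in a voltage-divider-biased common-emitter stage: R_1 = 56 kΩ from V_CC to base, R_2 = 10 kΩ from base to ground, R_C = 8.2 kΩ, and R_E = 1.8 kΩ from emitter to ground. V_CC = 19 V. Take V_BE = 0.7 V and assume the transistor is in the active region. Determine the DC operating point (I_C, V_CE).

I_C ≈ 1.1 mA, V_CE ≈ 8.1 V

Thevenize the base divider: V_Th = V_CC·R_2/(R_1+R_2) = 19×10/66 = 2.88 V, R_Th = R_1‖R_2 = 8.48 kΩ.
Base-emitter loop: V_Th = I_B·R_Th + V_BE + (β+1)I_B·R_E, so I_B = (2.88 − 0.7) / (8.48 + 51×1.8) = 0.0217 mA.
I_C = β·I_B = 50×0.0217 = 1.09 mA, and I_E = (β+1)I_B = 1.11 mA.
V_CE = V_CC − I_C·R_C − I_E·R_E = 19 − 1.09×8.2 − 1.11×1.8 = 8.1 V.
V_CE = 8.1 V > 0.2 V confirms active-region operation.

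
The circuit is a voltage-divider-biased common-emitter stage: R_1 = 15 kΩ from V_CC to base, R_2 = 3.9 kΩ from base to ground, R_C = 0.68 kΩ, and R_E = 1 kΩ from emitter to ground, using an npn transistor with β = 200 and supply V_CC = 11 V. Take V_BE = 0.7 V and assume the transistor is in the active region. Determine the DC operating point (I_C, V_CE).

Thevenize the base divider: V_Th = V_CC·R_2/(R_1+R_2) = 11×3.9/18.9 = 2.27 V, R_Th = R_1‖R_2 = 3.1 kΩ.
Base-emitter loop: V_Th = I_B·R_Th + V_BE + (β+1)I_B·R_E, so I_B = (2.27 − 0.7) / (3.1 + 201×1) = 0.00769 mA.
I_C = β·I_B = 200×0.00769 = 1.54 mA, and I_E = (β+1)I_B = 1.55 mA.
V_CE = V_CC − I_C·R_C − I_E·R_E = 11 − 1.54×0.68 − 1.55×1 = 8.41 V.
V_CE = 8.41 V > 0.2 V confirms active-region operation.

I_C ≈ 1.5 mA, V_CE ≈ 8.4 V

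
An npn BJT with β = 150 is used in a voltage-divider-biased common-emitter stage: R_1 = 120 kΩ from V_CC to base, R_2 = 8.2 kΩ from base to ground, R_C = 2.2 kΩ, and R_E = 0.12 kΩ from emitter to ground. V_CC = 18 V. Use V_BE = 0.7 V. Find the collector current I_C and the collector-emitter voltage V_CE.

I_C ≈ 2.6 mA, V_CE ≈ 12 V

Thevenize the base divider: V_Th = V_CC·R_2/(R_1+R_2) = 18×8.2/128 = 1.15 V, R_Th = R_1‖R_2 = 7.68 kΩ.
Base-emitter loop: V_Th = I_B·R_Th + V_BE + (β+1)I_B·R_E, so I_B = (1.15 − 0.7) / (7.68 + 151×0.12) = 0.0175 mA.
I_C = β·I_B = 150×0.0175 = 2.62 mA, and I_E = (β+1)I_B = 2.64 mA.
V_CE = V_CC − I_C·R_C − I_E·R_E = 18 − 2.62×2.2 − 2.64×0.12 = 11.9 V.
V_CE = 11.9 V > 0.2 V confirms active-region operation.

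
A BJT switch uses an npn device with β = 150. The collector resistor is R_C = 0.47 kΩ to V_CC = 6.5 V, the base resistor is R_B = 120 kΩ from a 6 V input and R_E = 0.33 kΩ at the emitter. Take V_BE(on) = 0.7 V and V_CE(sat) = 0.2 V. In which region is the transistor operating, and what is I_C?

active; I_C ≈ 4.7 mA

Assume active. Base-emitter loop: I_B = (V_BB − V_BE)/(R_B + (β+1)R_E) = (6 − 0.7)/(120 + 151×0.33) = 0.0312 mA.
I_C = β·I_B = 150×0.0312 = 4.68 mA.
V_CE = V_CC − I_C·R_C − I_E·R_E = 6.5 − 4.68×0.47 − 4.71×0.33 = 2.74 V > V_CE(sat), so the active-region assumption holds.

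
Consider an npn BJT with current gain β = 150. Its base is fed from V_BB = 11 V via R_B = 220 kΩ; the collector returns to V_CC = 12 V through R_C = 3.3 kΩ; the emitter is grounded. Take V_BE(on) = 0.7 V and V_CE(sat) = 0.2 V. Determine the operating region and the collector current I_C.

saturation; I_C ≈ 3.6 mA

Assume active: I_B = (11 − 0.7)/220 = 0.0468 mA, giving I_C = β·I_B = 7.02 mA.
But then V_CE = 12 − 7.02×3.3 = -11.2 V < V_CE(sat) = 0.2 V — impossible in the active region.
So the transistor is saturated. With V_CE = 0.2 V, I_C = (V_CC − 0.2)/R_C = 11.8/3.3 = 3.58 mA.
Check: β·I_B = 7.02 mA > I_C = 3.58 mA, confirming saturation.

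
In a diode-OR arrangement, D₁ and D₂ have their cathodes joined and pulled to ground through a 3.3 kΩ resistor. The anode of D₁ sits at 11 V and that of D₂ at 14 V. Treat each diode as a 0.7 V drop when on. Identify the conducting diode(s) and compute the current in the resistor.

Only D₂ conducts; I_R ≈ 4 mA

Assume both conduct. Then node N would need to be at both 11−0.7 = 10.3 V and 14−0.7 = 13.3 V, which is impossible.
Assume only D₂ conducts: V_N = 14 − 0.7 = 13.3 V, so I_R = 13.3/3.3 = 4.03 mA.
Check D₁: its anode-to-cathode voltage is 11 − 13.3 = -2.3 V < 0.7 V, so it is off. The assumption is consistent.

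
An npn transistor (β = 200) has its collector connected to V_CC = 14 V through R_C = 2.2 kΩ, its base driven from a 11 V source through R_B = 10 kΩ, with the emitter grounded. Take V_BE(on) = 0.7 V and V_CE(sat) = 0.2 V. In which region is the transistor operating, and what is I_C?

saturation; I_C ≈ 6.3 mA

Assume active: I_B = (11 − 0.7)/10 = 1.03 mA, giving I_C = β·I_B = 206 mA.
But then V_CE = 14 − 206×2.2 = -439 V < V_CE(sat) = 0.2 V — impossible in the active region.
So the transistor is saturated. With V_CE = 0.2 V, I_C = (V_CC − 0.2)/R_C = 13.8/2.2 = 6.27 mA.
Check: β·I_B = 206 mA > I_C = 6.27 mA, confirming saturation.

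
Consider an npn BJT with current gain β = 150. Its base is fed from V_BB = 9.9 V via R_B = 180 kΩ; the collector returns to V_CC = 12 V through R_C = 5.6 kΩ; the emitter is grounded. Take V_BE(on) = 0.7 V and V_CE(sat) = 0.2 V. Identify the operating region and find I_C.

Assume active: I_B = (9.9 − 0.7)/180 = 0.0511 mA, giving I_C = β·I_B = 7.67 mA.
But then V_CE = 12 − 7.67×5.6 = -30.9 V < V_CE(sat) = 0.2 V — impossible in the active region.
So the transistor is saturated. With V_CE = 0.2 V, I_C = (V_CC − 0.2)/R_C = 11.8/5.6 = 2.11 mA.
Check: β·I_B = 7.67 mA > I_C = 2.11 mA, confirming saturation.

saturation; I_C ≈ 2.1 mA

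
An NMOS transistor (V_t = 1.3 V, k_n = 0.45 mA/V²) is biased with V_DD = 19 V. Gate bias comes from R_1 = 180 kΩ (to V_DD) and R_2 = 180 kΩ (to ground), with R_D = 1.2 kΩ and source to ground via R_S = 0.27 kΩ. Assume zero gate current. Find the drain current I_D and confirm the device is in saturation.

I_D ≈ 8.1 mA

V_G = V_DD·R_2/(R_1+R_2) = 19×180/360 = 9.5 V.
Assume saturation: I_D = (k_n/2)(V_GS − V_t)² with V_GS = V_G − I_D·R_S = 9.5 − 0.27·I_D.
Substituting gives 0.0164·I_D² − 2·I_D + 15.1 = 0, with roots I_D = 8.12 or 114 mA.
The root I_D = 114 mA gives V_GS = -21.2 V ≤ V_t, so take I_D = 8.12 mA.
Then V_GS = 7.31 V and V_DS = V_DD − I_D(R_D+R_S) = 19 − 8.12×1.47 = 7.06 V.
Saturation requires V_DS ≥ V_GS − V_t = 6.01 V; 7.06 ≥ 6.01 ✓.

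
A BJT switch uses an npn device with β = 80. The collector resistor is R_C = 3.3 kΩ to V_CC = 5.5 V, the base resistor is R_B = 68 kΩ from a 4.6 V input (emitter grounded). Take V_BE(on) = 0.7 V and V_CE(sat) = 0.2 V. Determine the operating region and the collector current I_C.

Assume active: I_B = (4.6 − 0.7)/68 = 0.0574 mA, giving I_C = β·I_B = 4.59 mA.
But then V_CE = 5.5 − 4.59×3.3 = -9.64 V < V_CE(sat) = 0.2 V — impossible in the active region.
So the transistor is saturated. With V_CE = 0.2 V, I_C = (V_CC − 0.2)/R_C = 5.3/3.3 = 1.61 mA.
Check: β·I_B = 4.59 mA > I_C = 1.61 mA, confirming saturation.

saturation; I_C ≈ 1.6 mA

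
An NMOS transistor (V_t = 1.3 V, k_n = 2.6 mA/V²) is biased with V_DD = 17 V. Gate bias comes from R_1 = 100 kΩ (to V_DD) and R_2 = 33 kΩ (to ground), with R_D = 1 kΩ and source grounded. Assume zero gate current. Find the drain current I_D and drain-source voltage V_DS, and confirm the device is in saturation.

I_D ≈ 11 mA, V_DS ≈ 5.9 V

V_G = V_DD·R_2/(R_1+R_2) = 17×33/133 = 4.22 V. With the source grounded, V_GS = V_G = 4.22 V.
Assume saturation: I_D = (k_n/2)(V_GS − V_t)² = (2.6/2)×(4.22 − 1.3)² = 1.3×2.92² = 11.1 mA.
V_DS = V_DD − I_D·R_D = 17 − 11.1×1 = 5.93 V.
Saturation requires V_DS ≥ V_GS − V_t = 2.92 V; 5.93 ≥ 2.92 ✓.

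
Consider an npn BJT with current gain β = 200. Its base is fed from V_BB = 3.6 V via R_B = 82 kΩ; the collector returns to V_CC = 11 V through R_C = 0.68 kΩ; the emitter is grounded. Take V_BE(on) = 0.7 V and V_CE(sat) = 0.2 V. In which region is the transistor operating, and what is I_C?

Assume active. Base-emitter loop: I_B = (V_BB − V_BE)/R_B = (3.6 − 0.7)/82 = 0.0354 mA.
I_C = β·I_B = 200×0.0354 = 7.07 mA.
V_CE = V_CC − I_C·R_C = 11 − 7.07×0.68 = 6.19 V > V_CE(sat), so the active-region assumption holds.

active; I_C ≈ 7.1 mA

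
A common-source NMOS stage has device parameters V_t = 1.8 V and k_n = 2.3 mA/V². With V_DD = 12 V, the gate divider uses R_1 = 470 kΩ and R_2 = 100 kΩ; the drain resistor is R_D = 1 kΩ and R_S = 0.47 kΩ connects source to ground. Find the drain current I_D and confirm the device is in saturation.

I_D ≈ 0.082 mA

V_G = V_DD·R_2/(R_1+R_2) = 12×100/570 = 2.11 V.
Assume saturation: I_D = (k_n/2)(V_GS − V_t)² with V_GS = V_G − I_D·R_S = 2.11 − 0.47·I_D.
Substituting gives 0.254·I_D² − 1.33·I_D + 0.107 = 0, with roots I_D = 0.0819 or 5.15 mA.
The root I_D = 5.15 mA gives V_GS = -0.317 V ≤ V_t, so take I_D = 0.0819 mA.
Then V_GS = 2.07 V and V_DS = V_DD − I_D(R_D+R_S) = 12 − 0.0819×1.47 = 11.9 V.
Saturation requires V_DS ≥ V_GS − V_t = 0.267 V; 11.9 ≥ 0.267 ✓.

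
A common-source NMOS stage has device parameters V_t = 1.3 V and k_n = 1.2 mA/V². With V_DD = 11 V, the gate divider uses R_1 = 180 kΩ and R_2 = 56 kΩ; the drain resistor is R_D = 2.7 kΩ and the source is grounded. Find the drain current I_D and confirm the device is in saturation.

V_G = V_DD·R_2/(R_1+R_2) = 11×56/236 = 2.61 V. With the source grounded, V_GS = V_G = 2.61 V.
Assume saturation: I_D = (k_n/2)(V_GS − V_t)² = (1.2/2)×(2.61 − 1.3)² = 0.6×1.31² = 1.03 mA.
V_DS = V_DD − I_D·R_D = 11 − 1.03×2.7 = 8.22 V.
Saturation requires V_DS ≥ V_GS − V_t = 1.31 V; 8.22 ≥ 1.31 ✓.

I_D ≈ 1 mA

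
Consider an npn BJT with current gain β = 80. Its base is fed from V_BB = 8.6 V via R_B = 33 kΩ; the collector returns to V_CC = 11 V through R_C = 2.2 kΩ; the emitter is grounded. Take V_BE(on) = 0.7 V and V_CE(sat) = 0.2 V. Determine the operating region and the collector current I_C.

Assume active: I_B = (8.6 − 0.7)/33 = 0.239 mA, giving I_C = β·I_B = 19.2 mA.
But then V_CE = 11 − 19.2×2.2 = -31.1 V < V_CE(sat) = 0.2 V — impossible in the active region.
So the transistor is saturated. With V_CE = 0.2 V, I_C = (V_CC − 0.2)/R_C = 10.8/2.2 = 4.91 mA.
Check: β·I_B = 19.2 mA > I_C = 4.91 mA, confirming saturation.

saturation; I_C ≈ 4.9 mA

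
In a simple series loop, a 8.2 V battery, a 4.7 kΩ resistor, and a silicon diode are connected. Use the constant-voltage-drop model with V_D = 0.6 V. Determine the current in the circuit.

I ≈ 1.6 mA

KVL around the loop: 8.2 = V_D + I·R = 0.6 + I × 4.7 kΩ.
So I = (8.2 − 0.6) / 4.7 kΩ = 7.6 / 4.7 = 1.62 mA.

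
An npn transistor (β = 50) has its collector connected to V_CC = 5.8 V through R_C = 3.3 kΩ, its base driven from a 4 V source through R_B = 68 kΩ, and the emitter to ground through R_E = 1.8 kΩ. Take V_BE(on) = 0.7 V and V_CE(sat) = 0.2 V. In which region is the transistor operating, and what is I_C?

Assume active. Base-emitter loop: I_B = (V_BB − V_BE)/(R_B + (β+1)R_E) = (4 − 0.7)/(68 + 51×1.8) = 0.0207 mA.
I_C = β·I_B = 50×0.0207 = 1.03 mA.
V_CE = V_CC − I_C·R_C − I_E·R_E = 5.8 − 1.03×3.3 − 1.05×1.8 = 0.497 V > V_CE(sat), so the active-region assumption holds.

active; I_C ≈ 1 mA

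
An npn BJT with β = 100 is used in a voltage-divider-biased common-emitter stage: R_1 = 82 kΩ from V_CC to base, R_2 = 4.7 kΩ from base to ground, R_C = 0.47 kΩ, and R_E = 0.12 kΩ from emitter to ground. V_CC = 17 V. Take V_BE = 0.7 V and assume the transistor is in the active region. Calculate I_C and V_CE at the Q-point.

Thevenize the base divider: V_Th = V_CC·R_2/(R_1+R_2) = 17×4.7/86.7 = 0.922 V, R_Th = R_1‖R_2 = 4.45 kΩ.
Base-emitter loop: V_Th = I_B·R_Th + V_BE + (β+1)I_B·R_E, so I_B = (0.922 − 0.7) / (4.45 + 101×0.12) = 0.0134 mA.
I_C = β·I_B = 100×0.0134 = 1.34 mA, and I_E = (β+1)I_B = 1.35 mA.
V_CE = V_CC − I_C·R_C − I_E·R_E = 17 − 1.34×0.47 − 1.35×0.12 = 16.2 V.
V_CE = 16.2 V > 0.2 V confirms active-region operation.

I_C ≈ 1.3 mA, V_CE ≈ 16 V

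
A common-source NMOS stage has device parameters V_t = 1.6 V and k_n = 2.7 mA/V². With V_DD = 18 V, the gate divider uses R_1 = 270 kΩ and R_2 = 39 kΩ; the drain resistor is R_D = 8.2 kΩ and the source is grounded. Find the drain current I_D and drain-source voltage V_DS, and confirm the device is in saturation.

I_D ≈ 0.61 mA, V_DS ≈ 13 V

V_G = V_DD·R_2/(R_1+R_2) = 18×39/309 = 2.27 V. With the source grounded, V_GS = V_G = 2.27 V.
Assume saturation: I_D = (k_n/2)(V_GS − V_t)² = (2.7/2)×(2.27 − 1.6)² = 1.35×0.672² = 0.609 mA.
V_DS = V_DD − I_D·R_D = 18 − 0.609×8.2 = 13 V.
Saturation requires V_DS ≥ V_GS − V_t = 0.672 V; 13 ≥ 0.672 ✓.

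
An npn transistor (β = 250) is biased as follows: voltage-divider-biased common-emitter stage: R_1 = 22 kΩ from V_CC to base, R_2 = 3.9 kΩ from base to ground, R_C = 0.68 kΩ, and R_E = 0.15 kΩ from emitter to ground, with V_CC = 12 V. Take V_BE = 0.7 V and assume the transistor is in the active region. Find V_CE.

V_CE ≈ 6.4 V

Thevenize the base divider: V_Th = V_CC·R_2/(R_1+R_2) = 12×3.9/25.9 = 1.81 V, R_Th = R_1‖R_2 = 3.31 kΩ.
Base-emitter loop: V_Th = I_B·R_Th + V_BE + (β+1)I_B·R_E, so I_B = (1.81 − 0.7) / (3.31 + 251×0.15) = 0.027 mA.
I_C = β·I_B = 250×0.027 = 6.76 mA, and I_E = (β+1)I_B = 6.78 mA.
V_CE = V_CC − I_C·R_C − I_E·R_E = 12 − 6.76×0.68 − 6.78×0.15 = 6.39 V.
V_CE = 6.39 V > 0.2 V confirms active-region operation.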